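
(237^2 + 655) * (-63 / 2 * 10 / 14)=-1278540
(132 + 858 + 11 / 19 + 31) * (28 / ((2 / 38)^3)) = 196196280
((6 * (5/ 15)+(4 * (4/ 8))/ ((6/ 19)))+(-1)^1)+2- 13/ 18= 155/18 = 8.61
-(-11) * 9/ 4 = 99/4 = 24.75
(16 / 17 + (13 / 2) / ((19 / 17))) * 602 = 1313865/323 = 4067.69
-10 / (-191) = 10/191 = 0.05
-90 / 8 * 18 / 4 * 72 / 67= -3645/67 = -54.40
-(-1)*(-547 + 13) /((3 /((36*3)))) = -19224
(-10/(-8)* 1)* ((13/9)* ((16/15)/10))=26/135 = 0.19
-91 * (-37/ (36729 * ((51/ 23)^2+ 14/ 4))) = 39146/3594195 = 0.01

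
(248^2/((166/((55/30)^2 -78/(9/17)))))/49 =-39846904/36603 = -1088.62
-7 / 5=-1.40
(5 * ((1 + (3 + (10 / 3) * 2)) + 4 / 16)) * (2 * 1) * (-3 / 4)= -655/8 = -81.88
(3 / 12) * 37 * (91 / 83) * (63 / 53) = 212121/17596 = 12.06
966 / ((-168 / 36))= -207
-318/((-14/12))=1908/7 = 272.57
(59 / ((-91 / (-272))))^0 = 1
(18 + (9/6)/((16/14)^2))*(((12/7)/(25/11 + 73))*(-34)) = -152779/10304 = -14.83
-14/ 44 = -7/22 = -0.32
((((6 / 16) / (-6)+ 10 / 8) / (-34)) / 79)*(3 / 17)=-57/730592 = 0.00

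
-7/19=-0.37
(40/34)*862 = 17240/17 = 1014.12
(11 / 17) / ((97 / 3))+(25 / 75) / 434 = 44615/2146998 = 0.02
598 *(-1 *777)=-464646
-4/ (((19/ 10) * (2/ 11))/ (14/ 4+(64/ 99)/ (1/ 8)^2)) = -88850/171 = -519.59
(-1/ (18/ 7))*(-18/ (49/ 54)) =7.71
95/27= 3.52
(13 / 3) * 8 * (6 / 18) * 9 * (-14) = -1456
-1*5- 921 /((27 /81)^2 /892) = -7393793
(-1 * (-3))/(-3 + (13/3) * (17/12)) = 108/113 = 0.96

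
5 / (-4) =-5/4 = -1.25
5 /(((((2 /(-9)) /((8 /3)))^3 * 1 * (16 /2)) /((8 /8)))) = -1080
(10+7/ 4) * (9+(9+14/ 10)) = 4559/20 = 227.95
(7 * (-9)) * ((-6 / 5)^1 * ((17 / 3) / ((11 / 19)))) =40698/55 = 739.96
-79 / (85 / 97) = -7663/85 = -90.15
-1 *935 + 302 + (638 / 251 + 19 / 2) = -311721/502 = -620.96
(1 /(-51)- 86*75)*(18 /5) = -23220.07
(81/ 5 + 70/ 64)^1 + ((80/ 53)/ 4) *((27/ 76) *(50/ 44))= 30920059/1772320 = 17.45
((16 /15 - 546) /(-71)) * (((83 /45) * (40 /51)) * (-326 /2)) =-884688368/488835 = -1809.79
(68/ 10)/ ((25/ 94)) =3196/125 = 25.57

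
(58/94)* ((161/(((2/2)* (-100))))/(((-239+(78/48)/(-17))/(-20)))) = -634984/7641495 = -0.08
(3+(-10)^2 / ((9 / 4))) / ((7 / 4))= 244/9 = 27.11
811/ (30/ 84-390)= -11354/5455 = -2.08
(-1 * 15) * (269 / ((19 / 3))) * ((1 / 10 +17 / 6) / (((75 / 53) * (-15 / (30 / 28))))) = 313654/3325 = 94.33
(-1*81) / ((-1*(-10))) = -81/10 = -8.10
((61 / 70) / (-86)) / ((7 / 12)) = -0.02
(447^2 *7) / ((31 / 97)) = 135670311/31 = 4376461.65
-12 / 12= -1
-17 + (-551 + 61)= -507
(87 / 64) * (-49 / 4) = -4263/256 = -16.65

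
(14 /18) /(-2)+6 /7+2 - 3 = -67/126 = -0.53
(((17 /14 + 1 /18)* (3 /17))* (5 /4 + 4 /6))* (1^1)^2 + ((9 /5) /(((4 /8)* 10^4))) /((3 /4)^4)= 480436/1115625 = 0.43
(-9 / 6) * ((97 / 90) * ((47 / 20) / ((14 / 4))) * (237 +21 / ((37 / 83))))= -308.39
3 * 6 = 18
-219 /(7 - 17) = 219/10 = 21.90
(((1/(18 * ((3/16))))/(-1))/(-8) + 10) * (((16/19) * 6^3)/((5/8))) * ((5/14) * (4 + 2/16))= 572352/133 = 4303.40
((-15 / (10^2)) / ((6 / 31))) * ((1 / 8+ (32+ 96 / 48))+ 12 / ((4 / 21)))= -24087/320 = -75.27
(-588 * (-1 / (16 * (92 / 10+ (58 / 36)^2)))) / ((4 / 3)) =178605/76436 = 2.34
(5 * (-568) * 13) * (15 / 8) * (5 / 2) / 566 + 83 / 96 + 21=-7712983/27168 = -283.90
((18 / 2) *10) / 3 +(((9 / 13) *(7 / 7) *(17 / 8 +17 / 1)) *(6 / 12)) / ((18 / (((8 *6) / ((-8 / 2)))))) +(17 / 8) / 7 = 2356/91 = 25.89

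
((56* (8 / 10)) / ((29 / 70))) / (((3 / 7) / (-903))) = -6607552/29 = -227846.62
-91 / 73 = -1.25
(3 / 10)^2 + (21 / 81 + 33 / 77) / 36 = 18559/170100 = 0.11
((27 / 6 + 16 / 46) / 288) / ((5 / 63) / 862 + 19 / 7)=672791/108491552 = 0.01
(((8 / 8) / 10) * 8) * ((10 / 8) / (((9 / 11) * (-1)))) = -11/9 = -1.22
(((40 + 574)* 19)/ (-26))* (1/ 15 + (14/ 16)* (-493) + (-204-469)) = 495494.65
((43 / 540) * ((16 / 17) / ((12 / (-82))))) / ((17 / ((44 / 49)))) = -155144/5735205 = -0.03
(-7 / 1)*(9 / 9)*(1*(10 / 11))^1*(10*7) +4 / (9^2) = -396856/891 = -445.41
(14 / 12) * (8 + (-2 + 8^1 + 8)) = 25.67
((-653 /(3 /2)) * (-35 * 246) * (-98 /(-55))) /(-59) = -73465112/649 = -113197.40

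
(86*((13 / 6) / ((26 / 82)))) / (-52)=-11.30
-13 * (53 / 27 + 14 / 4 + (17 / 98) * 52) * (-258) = 21422557/441 = 48577.23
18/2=9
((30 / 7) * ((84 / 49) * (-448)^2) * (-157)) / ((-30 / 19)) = 146620416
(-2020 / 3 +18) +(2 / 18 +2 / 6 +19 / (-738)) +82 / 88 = -1179785/1804 = -653.98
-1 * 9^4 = -6561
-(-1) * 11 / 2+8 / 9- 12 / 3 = 43/18 = 2.39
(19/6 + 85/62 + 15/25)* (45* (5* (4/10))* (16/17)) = 229344/527 = 435.19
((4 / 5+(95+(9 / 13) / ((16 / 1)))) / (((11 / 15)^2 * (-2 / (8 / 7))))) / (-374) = 4485465/16472456 = 0.27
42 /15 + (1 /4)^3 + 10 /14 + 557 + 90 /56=1259187/2240 = 562.14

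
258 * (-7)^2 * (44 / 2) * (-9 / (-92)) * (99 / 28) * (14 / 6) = 20650707/92 = 224464.21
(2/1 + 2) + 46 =50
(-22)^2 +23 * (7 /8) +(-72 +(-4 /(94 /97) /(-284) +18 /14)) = 80995043/186872 = 433.43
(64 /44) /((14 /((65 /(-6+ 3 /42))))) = -1040/913 = -1.14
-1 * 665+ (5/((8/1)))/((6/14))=-15925/24 = -663.54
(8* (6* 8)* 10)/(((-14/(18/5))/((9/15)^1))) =-20736/35 = -592.46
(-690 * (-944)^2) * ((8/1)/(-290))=491907072/29 = 16962312.83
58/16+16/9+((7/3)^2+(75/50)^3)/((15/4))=1675/216 = 7.75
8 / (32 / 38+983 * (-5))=-152/93369 = 0.00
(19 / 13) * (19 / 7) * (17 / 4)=6137/364 = 16.86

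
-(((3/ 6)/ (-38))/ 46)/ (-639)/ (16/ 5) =-5/35743104 = 0.00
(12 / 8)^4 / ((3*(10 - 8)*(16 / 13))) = 351/512 = 0.69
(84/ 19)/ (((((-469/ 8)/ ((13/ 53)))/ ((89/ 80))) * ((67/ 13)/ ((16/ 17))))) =-1443936/384235955 = 0.00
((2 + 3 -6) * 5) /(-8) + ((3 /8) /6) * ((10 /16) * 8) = 15/16 = 0.94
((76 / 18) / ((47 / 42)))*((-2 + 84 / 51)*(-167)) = 177688/799 = 222.39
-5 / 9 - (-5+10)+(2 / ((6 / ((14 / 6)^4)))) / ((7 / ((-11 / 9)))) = -15923/2187 = -7.28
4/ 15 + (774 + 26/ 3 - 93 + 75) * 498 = 5712064/15 = 380804.27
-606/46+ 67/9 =-1186/207 = -5.73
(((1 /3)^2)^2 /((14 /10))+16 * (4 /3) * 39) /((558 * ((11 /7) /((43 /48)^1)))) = 20285207/23864544 = 0.85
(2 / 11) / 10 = 1/55 = 0.02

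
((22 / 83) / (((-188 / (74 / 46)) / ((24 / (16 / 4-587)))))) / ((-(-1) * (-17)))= -444/80840423 = 0.00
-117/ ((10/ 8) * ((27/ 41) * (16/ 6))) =-533/10 = -53.30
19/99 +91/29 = 9560/2871 = 3.33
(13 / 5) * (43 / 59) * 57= 31863/295 = 108.01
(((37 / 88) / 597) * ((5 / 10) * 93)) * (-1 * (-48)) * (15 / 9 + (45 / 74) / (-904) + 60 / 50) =89151443/19788560 = 4.51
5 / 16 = 0.31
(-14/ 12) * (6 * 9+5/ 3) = -1169/18 = -64.94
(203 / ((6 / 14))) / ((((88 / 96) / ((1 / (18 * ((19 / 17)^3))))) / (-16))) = -223403936/679041 = -329.00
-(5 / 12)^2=-25/144 = -0.17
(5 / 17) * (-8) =-40/17 = -2.35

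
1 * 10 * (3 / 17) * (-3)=-90/17 = -5.29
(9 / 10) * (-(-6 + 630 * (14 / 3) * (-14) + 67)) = 369891/10 = 36989.10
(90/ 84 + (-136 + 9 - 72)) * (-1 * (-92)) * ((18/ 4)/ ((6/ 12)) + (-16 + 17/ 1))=-1274660/7 = -182094.29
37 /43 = 0.86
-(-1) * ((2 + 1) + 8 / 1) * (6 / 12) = 11/2 = 5.50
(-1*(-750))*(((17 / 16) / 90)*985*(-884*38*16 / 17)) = -827203000/3 = -275734333.33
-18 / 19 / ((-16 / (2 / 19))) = 9/1444 = 0.01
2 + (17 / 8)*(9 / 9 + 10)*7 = 1325/8 = 165.62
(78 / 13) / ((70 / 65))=39/7 = 5.57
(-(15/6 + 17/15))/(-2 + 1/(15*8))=436/239 = 1.82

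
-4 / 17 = -0.24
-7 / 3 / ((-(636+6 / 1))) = 7/1926 = 0.00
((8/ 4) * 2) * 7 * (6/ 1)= 168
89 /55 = 1.62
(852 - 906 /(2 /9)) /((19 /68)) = -219300/19 = -11542.11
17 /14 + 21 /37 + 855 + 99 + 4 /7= 495391/518 = 956.35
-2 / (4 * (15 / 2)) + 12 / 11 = 169/165 = 1.02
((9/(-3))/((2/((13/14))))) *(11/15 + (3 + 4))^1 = -377/35 = -10.77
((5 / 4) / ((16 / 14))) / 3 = 35/96 = 0.36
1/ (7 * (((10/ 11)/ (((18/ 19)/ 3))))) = 33/665 = 0.05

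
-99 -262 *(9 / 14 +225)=-414522/7 = -59217.43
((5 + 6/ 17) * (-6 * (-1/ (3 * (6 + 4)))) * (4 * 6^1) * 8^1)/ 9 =5824/255 = 22.84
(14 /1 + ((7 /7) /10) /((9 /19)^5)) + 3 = 12514429/590490 = 21.19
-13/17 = -0.76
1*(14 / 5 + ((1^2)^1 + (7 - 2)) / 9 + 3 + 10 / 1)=247/15 = 16.47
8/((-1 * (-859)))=8/859 = 0.01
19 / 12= 1.58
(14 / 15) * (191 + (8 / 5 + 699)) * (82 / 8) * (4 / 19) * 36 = 64645.69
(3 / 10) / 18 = 1/60 = 0.02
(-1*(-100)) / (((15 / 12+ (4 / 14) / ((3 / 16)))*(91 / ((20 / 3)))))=8000/3029 = 2.64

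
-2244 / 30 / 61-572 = -174834/305 = -573.23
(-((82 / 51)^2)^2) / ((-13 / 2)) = 90424352/87947613 = 1.03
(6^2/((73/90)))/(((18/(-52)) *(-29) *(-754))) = -360/61393 = -0.01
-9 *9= -81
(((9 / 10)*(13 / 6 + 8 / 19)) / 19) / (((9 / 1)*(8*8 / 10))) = 295/138624 = 0.00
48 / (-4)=-12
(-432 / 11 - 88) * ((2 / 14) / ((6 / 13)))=-1300/33 = -39.39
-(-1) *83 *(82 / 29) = 6806/29 = 234.69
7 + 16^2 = 263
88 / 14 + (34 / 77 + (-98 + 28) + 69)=5.73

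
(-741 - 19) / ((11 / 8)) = -6080/11 = -552.73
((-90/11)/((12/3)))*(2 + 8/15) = -57/11 = -5.18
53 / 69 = 0.77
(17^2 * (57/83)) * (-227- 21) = -4085304/83 = -49220.53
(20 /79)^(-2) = 6241/400 = 15.60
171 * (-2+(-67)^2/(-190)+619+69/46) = 508617/5 = 101723.40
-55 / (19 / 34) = -1870/19 = -98.42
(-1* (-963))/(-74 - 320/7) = -6741/838 = -8.04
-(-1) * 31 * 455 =14105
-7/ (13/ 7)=-49/13 = -3.77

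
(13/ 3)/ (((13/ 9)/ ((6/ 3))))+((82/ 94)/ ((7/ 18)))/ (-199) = 392088/65471 = 5.99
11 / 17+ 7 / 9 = 218/153 = 1.42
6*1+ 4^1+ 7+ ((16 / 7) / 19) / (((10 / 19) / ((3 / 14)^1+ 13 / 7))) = 4281/245 = 17.47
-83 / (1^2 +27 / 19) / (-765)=1577/35190 = 0.04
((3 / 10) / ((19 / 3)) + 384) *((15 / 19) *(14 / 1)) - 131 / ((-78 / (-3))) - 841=31900157/9386 = 3398.70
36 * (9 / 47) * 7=2268/47 = 48.26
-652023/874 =-746.02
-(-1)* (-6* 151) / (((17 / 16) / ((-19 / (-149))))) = -275424/2533 = -108.73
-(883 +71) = -954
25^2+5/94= 58755/94 = 625.05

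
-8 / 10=-4/5 = -0.80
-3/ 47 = -0.06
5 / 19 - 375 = -7120/19 = -374.74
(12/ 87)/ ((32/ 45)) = 45/232 = 0.19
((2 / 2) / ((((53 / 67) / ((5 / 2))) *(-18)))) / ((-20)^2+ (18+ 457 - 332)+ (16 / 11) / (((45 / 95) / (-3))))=-737/2240628 = 0.00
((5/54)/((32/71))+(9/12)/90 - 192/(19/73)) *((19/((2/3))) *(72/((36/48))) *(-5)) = 121063147/12 = 10088595.58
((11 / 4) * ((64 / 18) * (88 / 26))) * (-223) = -863456/117 = -7379.97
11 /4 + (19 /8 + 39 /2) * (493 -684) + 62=-32907/8 = -4113.38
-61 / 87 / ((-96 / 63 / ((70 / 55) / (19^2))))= 2989/1842544 = 0.00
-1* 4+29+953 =978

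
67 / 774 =0.09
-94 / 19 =-4.95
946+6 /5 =4736/5 = 947.20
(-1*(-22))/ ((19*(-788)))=-11/7486 = 0.00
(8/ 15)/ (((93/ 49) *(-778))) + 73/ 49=39604211/26590095 = 1.49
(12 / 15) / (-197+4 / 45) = -36/8861 = 0.00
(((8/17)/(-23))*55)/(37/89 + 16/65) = -2545400/1497139 = -1.70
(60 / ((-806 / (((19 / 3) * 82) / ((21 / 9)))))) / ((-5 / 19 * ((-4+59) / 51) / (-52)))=-36232848/11935 = -3035.85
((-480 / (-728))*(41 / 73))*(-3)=-7380/6643 = -1.11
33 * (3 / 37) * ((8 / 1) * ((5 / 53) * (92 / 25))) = 72864/9805 = 7.43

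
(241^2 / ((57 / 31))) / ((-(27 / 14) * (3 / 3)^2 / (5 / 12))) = -6824.55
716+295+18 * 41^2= 31269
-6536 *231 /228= -6622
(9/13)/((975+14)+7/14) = 18/25727 = 0.00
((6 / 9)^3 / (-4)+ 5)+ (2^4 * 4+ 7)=2050/27 = 75.93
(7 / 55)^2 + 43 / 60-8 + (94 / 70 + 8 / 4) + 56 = 13232441/254100 = 52.08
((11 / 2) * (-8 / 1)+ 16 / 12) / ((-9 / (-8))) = -1024/27 = -37.93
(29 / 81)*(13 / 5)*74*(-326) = -22456.17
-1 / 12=-0.08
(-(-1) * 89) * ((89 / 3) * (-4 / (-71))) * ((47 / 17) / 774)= 744574/1401327 = 0.53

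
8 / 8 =1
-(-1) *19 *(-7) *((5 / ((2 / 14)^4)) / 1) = -1596665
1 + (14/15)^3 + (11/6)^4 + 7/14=2204837/162000 = 13.61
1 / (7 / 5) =5/7 = 0.71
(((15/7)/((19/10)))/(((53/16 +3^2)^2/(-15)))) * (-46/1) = 26496000/5161597 = 5.13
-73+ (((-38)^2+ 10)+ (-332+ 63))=1112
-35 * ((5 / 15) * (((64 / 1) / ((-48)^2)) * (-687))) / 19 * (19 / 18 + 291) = 42134855/12312 = 3422.26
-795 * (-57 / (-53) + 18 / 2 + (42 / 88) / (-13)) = -7980.81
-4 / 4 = -1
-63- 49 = -112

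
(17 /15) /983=17/14745 = 0.00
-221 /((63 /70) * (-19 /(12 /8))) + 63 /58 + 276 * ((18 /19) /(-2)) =-364535/3306 = -110.26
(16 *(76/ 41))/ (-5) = -1216/205 = -5.93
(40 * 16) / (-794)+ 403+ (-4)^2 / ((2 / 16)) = 210487/397 = 530.19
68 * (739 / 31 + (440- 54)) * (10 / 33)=261800/31 = 8445.16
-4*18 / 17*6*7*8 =-24192/17 = -1423.06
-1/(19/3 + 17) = -3/70 = -0.04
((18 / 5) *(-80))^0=1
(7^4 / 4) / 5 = 2401/20 = 120.05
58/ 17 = 3.41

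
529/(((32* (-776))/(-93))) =49197/24832 = 1.98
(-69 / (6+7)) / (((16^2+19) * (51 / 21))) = -483/60775 = -0.01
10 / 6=1.67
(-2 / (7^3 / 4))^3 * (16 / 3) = -8192/121060821 = 0.00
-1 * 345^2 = -119025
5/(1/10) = 50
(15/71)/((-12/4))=-5/71 = -0.07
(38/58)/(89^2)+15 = 3445654/229709 = 15.00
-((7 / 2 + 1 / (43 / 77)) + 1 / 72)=-16423/3096 = -5.30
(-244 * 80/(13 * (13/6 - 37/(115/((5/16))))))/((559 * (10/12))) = -25860096/16576027 = -1.56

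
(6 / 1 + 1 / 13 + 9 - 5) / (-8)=-131/104 = -1.26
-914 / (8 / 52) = -5941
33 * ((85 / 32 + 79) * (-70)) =-3018015/16 = -188625.94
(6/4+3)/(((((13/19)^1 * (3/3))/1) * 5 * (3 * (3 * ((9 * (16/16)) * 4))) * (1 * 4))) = 19/18720 = 0.00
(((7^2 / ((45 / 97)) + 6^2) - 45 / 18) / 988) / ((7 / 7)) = 659/4680 = 0.14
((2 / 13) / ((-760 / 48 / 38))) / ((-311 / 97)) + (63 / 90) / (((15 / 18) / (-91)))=-7714533/101075 = -76.32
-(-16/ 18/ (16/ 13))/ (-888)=-13/15984 = 0.00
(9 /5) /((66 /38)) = 57/55 = 1.04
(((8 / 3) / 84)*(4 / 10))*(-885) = -236/21 = -11.24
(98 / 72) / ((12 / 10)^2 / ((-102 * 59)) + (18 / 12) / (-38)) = -23344825/681129 = -34.27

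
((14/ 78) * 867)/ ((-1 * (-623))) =289/1157 = 0.25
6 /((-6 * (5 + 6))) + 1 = 10/11 = 0.91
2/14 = 1/7 = 0.14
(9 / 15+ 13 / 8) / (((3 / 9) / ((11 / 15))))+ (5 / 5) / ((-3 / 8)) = 1337/600 = 2.23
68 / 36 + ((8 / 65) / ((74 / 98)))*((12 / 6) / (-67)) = 2732239/1450215 = 1.88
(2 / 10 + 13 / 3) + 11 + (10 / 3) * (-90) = -4267/15 = -284.47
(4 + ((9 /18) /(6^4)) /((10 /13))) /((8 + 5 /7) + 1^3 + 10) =725851/3576960 = 0.20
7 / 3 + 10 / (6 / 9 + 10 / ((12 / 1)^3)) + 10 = 47417/1743 = 27.20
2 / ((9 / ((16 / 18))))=16/81 = 0.20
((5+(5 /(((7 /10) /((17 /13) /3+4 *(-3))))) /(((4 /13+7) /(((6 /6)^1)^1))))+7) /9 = 278/3591 = 0.08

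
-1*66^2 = -4356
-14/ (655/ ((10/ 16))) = -7/524 = -0.01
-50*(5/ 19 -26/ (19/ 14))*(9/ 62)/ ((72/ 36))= 80775/1178 = 68.57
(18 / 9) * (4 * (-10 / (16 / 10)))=-50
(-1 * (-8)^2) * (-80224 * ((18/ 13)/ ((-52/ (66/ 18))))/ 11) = -45571.03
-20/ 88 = -5/22 = -0.23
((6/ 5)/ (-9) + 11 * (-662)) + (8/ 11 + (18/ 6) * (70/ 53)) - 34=-63938576/8745 = -7311.44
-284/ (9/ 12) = -1136/3 = -378.67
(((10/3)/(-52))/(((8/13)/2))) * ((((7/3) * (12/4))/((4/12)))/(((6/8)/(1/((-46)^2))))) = -35/12696 = 0.00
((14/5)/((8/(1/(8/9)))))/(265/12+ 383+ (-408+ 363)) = 189/172840 = 0.00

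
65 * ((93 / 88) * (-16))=-12090/11 = -1099.09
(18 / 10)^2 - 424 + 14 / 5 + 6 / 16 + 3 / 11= -918087/2200 = -417.31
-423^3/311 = -75686967/311 = -243366.45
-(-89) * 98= 8722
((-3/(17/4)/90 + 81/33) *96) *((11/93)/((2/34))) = 219616/465 = 472.29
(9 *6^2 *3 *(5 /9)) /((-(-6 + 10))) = -135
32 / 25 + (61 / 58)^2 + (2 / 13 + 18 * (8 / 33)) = 83024839/12026300 = 6.90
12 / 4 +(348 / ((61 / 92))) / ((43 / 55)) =1768749/2623 = 674.32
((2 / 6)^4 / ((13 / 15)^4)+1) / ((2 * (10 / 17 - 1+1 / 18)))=-4465458/3113149 = -1.43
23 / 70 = 0.33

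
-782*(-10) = 7820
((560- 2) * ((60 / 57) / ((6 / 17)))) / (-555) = -2108/703 = -3.00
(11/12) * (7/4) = 77/48 = 1.60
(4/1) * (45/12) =15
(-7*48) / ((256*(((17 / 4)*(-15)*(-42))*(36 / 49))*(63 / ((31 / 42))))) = -31/3965760 = 0.00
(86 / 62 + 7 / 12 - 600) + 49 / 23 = -5098513/8556 = -595.90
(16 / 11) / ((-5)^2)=16/275 = 0.06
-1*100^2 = -10000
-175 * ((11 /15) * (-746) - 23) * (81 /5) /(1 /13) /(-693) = -333489/11 = -30317.18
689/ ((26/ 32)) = 848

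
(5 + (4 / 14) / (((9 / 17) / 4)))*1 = 451/63 = 7.16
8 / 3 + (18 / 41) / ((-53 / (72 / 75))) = 433304/162975 = 2.66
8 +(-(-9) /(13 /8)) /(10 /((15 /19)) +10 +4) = 1067/130 = 8.21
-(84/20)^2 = -441/25 = -17.64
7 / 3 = 2.33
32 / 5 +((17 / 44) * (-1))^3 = 2701323/425920 = 6.34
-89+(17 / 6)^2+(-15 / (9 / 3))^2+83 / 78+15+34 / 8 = -4172/117 = -35.66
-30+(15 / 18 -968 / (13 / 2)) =-13891/78 = -178.09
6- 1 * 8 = -2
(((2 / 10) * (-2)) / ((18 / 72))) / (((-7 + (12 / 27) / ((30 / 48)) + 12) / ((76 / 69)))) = -1824/5911 = -0.31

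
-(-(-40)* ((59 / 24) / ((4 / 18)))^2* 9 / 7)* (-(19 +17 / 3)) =17387595/112 = 155246.38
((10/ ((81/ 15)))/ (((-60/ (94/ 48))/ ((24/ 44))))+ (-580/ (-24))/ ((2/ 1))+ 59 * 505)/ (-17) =-212464655/121176 = -1753.36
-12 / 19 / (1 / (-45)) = 540/19 = 28.42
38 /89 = 0.43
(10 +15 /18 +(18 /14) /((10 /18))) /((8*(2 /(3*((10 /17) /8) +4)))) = 113201/32640 = 3.47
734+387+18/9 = 1123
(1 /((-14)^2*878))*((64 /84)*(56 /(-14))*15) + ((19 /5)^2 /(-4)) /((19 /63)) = -180244669/15057700 = -11.97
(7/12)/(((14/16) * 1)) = 2/3 = 0.67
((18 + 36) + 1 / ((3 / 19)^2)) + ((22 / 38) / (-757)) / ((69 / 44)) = 280193771/2977281 = 94.11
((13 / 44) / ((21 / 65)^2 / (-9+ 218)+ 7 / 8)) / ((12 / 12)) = 2087150/6184703 = 0.34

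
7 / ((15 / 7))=49/15 = 3.27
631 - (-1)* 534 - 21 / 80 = 93179/80 = 1164.74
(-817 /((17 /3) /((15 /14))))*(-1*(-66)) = -1213245/119 = -10195.34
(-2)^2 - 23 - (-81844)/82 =40143/41 = 979.10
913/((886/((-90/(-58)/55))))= 747/25694 = 0.03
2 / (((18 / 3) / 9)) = 3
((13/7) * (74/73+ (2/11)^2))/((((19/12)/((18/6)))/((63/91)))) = 2995704/1174789 = 2.55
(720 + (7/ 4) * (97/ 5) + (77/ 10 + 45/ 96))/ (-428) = -121939/68480 = -1.78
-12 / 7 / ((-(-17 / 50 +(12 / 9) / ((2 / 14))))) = 1800/9443 = 0.19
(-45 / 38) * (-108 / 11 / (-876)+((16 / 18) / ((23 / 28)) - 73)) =29880995/350911 = 85.15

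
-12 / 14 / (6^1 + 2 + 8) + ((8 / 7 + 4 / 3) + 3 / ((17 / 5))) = 9439/2856 = 3.30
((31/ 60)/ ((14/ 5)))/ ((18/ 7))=31/432 = 0.07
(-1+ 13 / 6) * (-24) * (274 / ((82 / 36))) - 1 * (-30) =-136866/41 = -3338.20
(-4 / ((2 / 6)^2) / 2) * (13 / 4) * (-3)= 351/2 = 175.50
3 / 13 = 0.23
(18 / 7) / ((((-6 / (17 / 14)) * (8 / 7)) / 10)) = -255/56 = -4.55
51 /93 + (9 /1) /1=296/31 = 9.55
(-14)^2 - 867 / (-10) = 2827/10 = 282.70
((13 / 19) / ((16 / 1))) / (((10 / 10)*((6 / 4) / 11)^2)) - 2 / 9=1421/684 = 2.08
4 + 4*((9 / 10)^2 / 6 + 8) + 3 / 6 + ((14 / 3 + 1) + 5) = 3578/75 = 47.71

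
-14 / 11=-1.27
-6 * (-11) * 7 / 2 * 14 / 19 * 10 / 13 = 32340/247 = 130.93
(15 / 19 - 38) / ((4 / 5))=-3535/76 = -46.51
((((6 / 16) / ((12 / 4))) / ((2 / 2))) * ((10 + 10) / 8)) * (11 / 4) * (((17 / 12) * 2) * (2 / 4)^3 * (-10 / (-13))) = 0.23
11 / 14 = 0.79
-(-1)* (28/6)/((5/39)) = 182/5 = 36.40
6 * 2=12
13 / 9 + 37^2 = 12334/9 = 1370.44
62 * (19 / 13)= 1178/13 = 90.62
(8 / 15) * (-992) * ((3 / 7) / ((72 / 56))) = -7936/45 = -176.36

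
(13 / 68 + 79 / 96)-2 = -1609/1632 = -0.99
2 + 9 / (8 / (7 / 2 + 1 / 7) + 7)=1397/469 = 2.98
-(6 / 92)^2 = -9/2116 = 0.00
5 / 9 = 0.56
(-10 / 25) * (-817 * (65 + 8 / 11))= 1181382/55 = 21479.67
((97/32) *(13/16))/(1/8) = 1261/64 = 19.70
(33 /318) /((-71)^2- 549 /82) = 451/21879089 = 0.00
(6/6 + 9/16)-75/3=-375/16 = -23.44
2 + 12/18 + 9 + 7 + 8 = 80/3 = 26.67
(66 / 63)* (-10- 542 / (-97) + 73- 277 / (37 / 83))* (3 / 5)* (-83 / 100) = 905680479/3140375 = 288.40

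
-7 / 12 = -0.58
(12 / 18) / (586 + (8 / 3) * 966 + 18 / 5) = 5/23742 = 0.00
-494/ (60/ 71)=-17537/30 = -584.57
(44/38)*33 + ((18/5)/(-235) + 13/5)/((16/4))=3469903/89300 = 38.86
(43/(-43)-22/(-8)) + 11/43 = 345/172 = 2.01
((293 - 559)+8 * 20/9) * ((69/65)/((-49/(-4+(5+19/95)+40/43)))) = 23532956/2054325 = 11.46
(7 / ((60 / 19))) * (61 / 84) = 1159/720 = 1.61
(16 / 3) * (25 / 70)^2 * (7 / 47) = 100/987 = 0.10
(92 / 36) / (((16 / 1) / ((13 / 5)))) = 299/720 = 0.42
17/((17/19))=19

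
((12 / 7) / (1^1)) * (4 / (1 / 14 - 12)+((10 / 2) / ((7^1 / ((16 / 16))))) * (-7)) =-10692/1169 = -9.15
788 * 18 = 14184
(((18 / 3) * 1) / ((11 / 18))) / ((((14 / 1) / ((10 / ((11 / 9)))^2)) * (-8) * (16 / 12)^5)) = -13286025/9540608 = -1.39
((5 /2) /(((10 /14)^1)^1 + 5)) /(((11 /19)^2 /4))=2527/484 = 5.22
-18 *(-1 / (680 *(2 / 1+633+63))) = 9/237320 = 0.00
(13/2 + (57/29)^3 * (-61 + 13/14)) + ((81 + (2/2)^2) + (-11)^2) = -50068/203 = -246.64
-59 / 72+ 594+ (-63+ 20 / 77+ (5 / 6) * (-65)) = 476.27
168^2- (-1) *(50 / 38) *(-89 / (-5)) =536701/19 = 28247.42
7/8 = 0.88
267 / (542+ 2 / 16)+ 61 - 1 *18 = 188627/4337 = 43.49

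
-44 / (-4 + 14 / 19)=418/31 = 13.48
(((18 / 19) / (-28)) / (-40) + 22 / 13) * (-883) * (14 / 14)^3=-206795951/138320 = -1495.05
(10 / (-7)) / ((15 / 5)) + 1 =0.52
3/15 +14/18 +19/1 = 899/45 = 19.98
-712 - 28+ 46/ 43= -31774/43 = -738.93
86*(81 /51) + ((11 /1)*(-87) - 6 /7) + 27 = -94518/119 = -794.27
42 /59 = 0.71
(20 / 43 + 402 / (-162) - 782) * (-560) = 509736080/1161 = 439049.16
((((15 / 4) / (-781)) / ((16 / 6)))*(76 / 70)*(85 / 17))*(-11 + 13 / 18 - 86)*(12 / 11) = 493905/481096 = 1.03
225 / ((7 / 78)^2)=1368900/49 = 27936.73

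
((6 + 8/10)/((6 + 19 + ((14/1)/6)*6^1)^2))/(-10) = -17/38025 = 0.00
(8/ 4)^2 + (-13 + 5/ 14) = -121/14 = -8.64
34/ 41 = 0.83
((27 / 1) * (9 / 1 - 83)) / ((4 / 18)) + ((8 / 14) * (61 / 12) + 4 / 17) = -3208666/357 = -8987.86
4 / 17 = 0.24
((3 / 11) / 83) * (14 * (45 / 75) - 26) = -24/415 = -0.06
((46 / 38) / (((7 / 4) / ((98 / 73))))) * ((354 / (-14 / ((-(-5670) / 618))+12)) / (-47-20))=-4396680/9385829 = -0.47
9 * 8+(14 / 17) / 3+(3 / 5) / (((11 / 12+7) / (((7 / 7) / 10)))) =8755168/121125 = 72.28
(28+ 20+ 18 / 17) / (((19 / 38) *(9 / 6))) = 1112/17 = 65.41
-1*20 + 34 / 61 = -1186/61 = -19.44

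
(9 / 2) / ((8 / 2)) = 9/8 = 1.12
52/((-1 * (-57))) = 52/57 = 0.91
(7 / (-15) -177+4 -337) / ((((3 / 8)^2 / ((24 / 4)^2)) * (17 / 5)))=-1960192/51 = -38435.14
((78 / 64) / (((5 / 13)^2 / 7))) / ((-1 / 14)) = -322959/400 = -807.40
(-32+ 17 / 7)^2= 42849/49 = 874.47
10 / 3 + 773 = 2329/3 = 776.33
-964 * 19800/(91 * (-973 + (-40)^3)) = 19087200/5912543 = 3.23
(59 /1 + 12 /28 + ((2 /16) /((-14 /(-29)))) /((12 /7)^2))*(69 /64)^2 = 507779165/7340032 = 69.18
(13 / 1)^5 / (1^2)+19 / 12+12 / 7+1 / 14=371296.37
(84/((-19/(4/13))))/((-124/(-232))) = -19488/7657 = -2.55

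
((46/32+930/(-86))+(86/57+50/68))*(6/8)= -4754963/888896 = -5.35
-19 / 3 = -6.33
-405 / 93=-135/31 = -4.35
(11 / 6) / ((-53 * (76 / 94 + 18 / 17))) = -8789/474456 = -0.02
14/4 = 7/2 = 3.50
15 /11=1.36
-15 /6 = -5/2 = -2.50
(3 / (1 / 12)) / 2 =18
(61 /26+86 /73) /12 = 6689/22776 = 0.29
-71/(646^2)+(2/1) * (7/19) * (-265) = -81486511/417316 = -195.26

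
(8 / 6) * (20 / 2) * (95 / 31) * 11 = 41800/93 = 449.46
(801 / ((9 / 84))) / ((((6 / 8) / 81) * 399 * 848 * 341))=2403/343387 = 0.01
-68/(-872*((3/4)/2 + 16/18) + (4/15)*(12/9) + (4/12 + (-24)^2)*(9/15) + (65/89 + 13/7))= 953190/10560337 = 0.09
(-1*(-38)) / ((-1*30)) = -19/15 = -1.27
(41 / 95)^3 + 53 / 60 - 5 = -41527273/10288500 = -4.04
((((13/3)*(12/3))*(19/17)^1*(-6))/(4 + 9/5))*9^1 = -88920/493 = -180.37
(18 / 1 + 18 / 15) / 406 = 48/1015 = 0.05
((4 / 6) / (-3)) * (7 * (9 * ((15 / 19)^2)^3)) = -159468750/47045881 = -3.39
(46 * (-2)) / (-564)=23/141 = 0.16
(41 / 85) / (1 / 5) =41/17 = 2.41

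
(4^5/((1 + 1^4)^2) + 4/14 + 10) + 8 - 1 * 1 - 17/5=9446/35 = 269.89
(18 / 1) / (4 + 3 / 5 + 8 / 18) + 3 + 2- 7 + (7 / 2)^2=12547/908 = 13.82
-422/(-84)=211/42 = 5.02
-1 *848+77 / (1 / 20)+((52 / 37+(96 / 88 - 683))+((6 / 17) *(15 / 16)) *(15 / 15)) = 654659/55352 = 11.83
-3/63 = -1/21 = -0.05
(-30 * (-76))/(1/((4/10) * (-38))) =-34656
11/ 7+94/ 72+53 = 55.88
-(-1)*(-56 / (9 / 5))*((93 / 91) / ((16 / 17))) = -2635/78 = -33.78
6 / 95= 0.06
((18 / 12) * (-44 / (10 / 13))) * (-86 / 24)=6149/20 = 307.45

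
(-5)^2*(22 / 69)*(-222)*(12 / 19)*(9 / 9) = -488400/437 = -1117.62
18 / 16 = 9/8 = 1.12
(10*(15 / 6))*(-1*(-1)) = 25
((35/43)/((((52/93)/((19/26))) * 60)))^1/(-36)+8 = 66968549/8371584 = 8.00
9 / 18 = 1/2 = 0.50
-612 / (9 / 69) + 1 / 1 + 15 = -4676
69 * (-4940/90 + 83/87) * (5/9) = -1618855/783 = -2067.50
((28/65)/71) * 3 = 84/4615 = 0.02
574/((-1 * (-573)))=574/573 = 1.00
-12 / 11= -1.09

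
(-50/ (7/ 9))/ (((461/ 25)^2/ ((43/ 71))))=-12093750/105622937 = -0.11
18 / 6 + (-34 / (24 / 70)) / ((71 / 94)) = -27326/213 = -128.29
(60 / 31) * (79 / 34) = 2370/527 = 4.50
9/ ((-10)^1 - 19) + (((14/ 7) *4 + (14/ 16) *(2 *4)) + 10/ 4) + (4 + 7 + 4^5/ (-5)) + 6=-49477/290 = -170.61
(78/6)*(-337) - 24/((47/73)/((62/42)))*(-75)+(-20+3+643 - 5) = 120760/329 = 367.05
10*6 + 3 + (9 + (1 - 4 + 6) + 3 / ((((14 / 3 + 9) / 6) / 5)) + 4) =3509/41 = 85.59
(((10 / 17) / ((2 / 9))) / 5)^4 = 0.08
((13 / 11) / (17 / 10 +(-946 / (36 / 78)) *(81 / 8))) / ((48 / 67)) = -4355/54783102 = 0.00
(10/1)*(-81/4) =-405/2 = -202.50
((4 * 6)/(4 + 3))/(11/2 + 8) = 16/63 = 0.25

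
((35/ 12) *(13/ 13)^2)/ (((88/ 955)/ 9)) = 284.87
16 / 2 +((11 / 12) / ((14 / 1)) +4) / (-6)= 7.32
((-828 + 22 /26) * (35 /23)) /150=-75271/8970 = -8.39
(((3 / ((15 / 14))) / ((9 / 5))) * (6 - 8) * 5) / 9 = -140/81 = -1.73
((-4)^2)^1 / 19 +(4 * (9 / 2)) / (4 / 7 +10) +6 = 6007/703 = 8.54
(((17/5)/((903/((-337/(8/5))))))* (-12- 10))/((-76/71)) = -16.30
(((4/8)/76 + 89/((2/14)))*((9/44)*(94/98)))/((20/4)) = 40056831/1638560 = 24.45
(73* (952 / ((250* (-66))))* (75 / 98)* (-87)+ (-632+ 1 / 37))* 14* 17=-83666.33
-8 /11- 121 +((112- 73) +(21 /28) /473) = -156517/1892 = -82.73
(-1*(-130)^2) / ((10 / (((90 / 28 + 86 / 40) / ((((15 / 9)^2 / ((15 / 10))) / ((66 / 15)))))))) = -37694943/1750 = -21539.97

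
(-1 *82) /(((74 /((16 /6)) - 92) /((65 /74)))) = 10660/9509 = 1.12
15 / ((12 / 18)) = 45/2 = 22.50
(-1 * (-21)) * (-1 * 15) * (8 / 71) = -2520/71 = -35.49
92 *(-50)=-4600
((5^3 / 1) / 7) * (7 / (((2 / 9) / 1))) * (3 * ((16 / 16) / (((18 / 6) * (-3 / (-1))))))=375/2 = 187.50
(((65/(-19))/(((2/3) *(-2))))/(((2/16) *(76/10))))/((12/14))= 2275/722 = 3.15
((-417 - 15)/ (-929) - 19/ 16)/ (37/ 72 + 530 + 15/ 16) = -96651/71095441 = 0.00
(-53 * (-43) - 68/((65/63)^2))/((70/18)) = 569.60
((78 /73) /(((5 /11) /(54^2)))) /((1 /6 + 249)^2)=6928416/62752625 = 0.11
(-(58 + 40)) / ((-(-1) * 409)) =-98/409 = -0.24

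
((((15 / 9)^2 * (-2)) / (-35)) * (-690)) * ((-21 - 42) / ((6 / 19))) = 21850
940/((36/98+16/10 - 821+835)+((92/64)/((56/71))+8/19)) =560089600/10850809 = 51.62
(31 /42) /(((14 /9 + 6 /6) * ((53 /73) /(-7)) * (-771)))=2263/626566 = 0.00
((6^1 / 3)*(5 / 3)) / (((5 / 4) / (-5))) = -13.33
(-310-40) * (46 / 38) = -423.68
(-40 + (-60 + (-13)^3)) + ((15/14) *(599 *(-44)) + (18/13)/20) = -30535.50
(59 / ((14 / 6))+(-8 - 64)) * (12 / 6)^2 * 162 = -211896/7 = -30270.86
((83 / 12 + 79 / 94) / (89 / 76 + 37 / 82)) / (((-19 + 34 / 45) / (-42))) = 143141250/13003819 = 11.01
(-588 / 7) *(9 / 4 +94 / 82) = -11697/41 = -285.29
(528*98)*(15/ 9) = 86240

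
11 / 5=2.20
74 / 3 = 24.67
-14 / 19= -0.74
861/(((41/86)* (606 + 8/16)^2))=7224/1471369 = 0.00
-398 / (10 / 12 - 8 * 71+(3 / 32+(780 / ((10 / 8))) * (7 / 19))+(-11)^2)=725952/394309 = 1.84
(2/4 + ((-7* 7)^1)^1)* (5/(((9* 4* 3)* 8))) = -485/1728 = -0.28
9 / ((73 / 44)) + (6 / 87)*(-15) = 4.39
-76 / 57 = -4/3 = -1.33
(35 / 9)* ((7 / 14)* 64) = 1120/9 = 124.44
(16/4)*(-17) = -68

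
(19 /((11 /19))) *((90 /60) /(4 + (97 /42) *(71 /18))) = 409374/109021 = 3.76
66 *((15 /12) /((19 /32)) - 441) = -550374/19 = -28967.05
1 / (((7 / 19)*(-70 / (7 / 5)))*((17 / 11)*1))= -209/5950 = -0.04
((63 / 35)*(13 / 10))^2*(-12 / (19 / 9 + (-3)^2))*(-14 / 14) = 369603/62500 = 5.91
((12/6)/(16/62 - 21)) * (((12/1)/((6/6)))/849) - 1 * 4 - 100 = -18925024/181969 = -104.00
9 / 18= 1/2 = 0.50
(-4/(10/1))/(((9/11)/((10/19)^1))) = -44/171 = -0.26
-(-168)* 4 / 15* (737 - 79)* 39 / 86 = 2874144/215 = 13368.11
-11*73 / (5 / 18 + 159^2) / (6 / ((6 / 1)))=-14454/455063 = -0.03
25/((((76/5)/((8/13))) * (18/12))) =500/741 = 0.67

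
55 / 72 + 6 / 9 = 103/72 = 1.43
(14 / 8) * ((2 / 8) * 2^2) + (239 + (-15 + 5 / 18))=8137/36 = 226.03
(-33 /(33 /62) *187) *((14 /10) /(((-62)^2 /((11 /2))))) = -14399/620 = -23.22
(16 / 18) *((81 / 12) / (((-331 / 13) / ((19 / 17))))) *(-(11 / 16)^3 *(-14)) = -6903897/5762048 = -1.20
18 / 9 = 2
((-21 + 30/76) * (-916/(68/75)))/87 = 154575/646 = 239.28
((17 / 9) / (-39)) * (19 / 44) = -323/15444 = -0.02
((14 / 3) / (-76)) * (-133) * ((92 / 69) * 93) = 3038/3 = 1012.67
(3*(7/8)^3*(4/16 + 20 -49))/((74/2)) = -118335/75776 = -1.56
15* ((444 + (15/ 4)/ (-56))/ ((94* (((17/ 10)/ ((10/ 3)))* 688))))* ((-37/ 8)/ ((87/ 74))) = -195595875/246270976 = -0.79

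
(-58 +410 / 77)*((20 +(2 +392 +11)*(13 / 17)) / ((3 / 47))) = -356164120/1309 = -272088.71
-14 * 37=-518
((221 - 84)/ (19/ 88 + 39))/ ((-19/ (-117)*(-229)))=-0.09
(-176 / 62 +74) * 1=2206/31 = 71.16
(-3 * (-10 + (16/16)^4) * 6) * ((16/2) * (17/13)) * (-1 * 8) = -176256/13 = -13558.15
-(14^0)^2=-1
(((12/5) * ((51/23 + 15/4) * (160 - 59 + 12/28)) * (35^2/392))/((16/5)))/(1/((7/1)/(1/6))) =43851375/736 = 59580.67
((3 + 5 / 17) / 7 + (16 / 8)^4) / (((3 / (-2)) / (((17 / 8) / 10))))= -2.33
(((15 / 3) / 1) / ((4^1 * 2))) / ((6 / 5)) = 25/48 = 0.52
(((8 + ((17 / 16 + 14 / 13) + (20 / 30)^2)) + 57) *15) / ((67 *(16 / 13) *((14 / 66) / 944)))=410547665/7504 = 54710.51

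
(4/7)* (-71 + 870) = 456.57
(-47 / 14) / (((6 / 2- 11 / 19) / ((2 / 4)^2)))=-893/2576 = -0.35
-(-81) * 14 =1134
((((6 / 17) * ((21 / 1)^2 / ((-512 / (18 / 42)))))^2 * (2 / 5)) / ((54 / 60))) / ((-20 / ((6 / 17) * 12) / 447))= -143705583/201236480 = -0.71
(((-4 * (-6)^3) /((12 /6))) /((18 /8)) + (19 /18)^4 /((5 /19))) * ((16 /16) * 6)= 103253059/87480 = 1180.30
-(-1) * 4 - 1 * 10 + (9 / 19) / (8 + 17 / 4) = -5550/931 = -5.96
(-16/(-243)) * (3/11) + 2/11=178/891 = 0.20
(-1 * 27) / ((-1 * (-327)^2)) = 3/11881 = 0.00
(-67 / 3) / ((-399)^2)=-67/477603 = 0.00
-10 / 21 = -0.48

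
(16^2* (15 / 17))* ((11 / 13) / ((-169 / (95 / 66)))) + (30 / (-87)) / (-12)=-10392455/6498726 = -1.60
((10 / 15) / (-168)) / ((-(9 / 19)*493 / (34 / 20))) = 19/657720 = 0.00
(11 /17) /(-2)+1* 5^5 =106239/34 = 3124.68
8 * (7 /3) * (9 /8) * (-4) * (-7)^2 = -4116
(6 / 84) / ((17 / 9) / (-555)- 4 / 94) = -234765/151046 = -1.55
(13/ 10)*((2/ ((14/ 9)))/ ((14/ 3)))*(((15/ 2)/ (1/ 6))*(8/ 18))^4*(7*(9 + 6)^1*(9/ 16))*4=94770000/7 = 13538571.43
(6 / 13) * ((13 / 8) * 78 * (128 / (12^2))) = 52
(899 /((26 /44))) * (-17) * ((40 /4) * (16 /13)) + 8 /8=-53795991/169 = -318319.47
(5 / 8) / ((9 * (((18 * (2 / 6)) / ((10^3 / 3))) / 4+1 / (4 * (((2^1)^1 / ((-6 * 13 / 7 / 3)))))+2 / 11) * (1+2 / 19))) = -13750/60831 = -0.23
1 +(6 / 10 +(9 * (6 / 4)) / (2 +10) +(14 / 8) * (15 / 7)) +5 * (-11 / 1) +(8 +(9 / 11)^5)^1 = -258701711/6442040 = -40.16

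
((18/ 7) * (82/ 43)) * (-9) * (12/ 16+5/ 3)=-32103/301 = -106.65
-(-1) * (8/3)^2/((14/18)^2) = 576/49 = 11.76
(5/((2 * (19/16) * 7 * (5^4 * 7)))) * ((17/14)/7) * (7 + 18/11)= 68/660275 = 0.00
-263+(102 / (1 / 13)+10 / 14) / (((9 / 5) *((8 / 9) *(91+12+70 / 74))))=-54925793/215376 = -255.02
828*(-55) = -45540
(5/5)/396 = 1/396 = 0.00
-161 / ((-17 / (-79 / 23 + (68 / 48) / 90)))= -594503/18360 = -32.38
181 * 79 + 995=15294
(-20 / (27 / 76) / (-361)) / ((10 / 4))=32/513 = 0.06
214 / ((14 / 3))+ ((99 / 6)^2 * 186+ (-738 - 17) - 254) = 695455/14 = 49675.36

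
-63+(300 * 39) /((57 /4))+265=19438/19 = 1023.05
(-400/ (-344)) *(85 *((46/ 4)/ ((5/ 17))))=166175/43 = 3864.53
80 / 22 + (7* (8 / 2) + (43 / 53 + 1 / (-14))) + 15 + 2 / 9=3496489/73458 = 47.60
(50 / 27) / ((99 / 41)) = 2050/2673 = 0.77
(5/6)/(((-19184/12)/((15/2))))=-75/19184 = 0.00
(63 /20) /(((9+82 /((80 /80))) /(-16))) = -36/65 = -0.55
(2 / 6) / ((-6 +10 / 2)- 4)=-1/15 = -0.07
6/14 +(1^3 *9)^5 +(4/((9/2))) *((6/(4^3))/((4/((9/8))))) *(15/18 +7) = 105816905/1792 = 59049.61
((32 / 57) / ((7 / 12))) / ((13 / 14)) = 256/247 = 1.04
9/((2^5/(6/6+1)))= 9/16 = 0.56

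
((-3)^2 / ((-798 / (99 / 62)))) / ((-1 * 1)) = 297/16492 = 0.02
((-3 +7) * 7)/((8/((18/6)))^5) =0.21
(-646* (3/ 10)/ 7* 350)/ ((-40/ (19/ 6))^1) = 6137/8 = 767.12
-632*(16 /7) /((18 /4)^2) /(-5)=40448/2835 = 14.27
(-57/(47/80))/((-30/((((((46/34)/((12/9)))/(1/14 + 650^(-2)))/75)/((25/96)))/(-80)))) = -8271536/281323905 = -0.03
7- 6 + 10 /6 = 8/3 = 2.67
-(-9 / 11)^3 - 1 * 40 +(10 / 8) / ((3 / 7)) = -583547/15972 = -36.54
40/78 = 20/39 = 0.51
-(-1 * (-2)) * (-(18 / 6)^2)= 18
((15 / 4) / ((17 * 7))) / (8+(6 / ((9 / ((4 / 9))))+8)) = 81/41888 = 0.00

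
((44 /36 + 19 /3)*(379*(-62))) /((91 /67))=-107056888/819 = -130716.59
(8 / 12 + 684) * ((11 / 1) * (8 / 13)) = 13904/3 = 4634.67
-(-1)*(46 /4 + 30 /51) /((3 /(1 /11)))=137/374 = 0.37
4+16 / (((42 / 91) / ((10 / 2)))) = 532/3 = 177.33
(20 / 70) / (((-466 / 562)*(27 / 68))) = -38216/44037 = -0.87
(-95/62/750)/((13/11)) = -209/120900 = 0.00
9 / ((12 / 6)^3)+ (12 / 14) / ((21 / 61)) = 1417/392 = 3.61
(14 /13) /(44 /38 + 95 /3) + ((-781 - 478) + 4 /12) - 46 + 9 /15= -475770233/364845 = -1304.03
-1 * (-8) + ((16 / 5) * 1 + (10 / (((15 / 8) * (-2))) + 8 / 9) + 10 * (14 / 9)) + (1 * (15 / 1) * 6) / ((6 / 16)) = 11924/45 = 264.98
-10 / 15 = -2/3 = -0.67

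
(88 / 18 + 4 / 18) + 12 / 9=58/9 = 6.44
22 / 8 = 11/4 = 2.75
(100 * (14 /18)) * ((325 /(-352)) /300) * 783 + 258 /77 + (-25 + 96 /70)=-2558949/12320 = -207.71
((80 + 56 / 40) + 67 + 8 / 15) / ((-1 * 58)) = -2.57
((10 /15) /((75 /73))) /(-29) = -146/6525 = -0.02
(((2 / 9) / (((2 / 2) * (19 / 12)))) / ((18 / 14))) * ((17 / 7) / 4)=34/513 = 0.07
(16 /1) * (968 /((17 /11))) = 170368/17 = 10021.65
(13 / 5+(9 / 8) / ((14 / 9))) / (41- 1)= 1861/22400 = 0.08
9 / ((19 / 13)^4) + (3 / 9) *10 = 2074357/390963 = 5.31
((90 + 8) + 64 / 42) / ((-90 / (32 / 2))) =-3344/189 = -17.69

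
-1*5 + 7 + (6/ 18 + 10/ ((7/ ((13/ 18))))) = 3.37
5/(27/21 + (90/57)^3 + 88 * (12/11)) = 240065/4859979 = 0.05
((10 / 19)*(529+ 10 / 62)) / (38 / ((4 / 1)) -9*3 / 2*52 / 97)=31823760/258571 = 123.08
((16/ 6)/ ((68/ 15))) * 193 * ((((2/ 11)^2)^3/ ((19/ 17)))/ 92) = 30880/774172157 = 0.00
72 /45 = 8/5 = 1.60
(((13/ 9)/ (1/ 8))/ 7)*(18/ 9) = 208/63 = 3.30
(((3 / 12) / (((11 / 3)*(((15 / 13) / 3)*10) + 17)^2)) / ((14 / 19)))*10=144495/41198332 = 0.00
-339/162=-113/54 = -2.09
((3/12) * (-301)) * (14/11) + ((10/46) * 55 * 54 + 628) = 596007/506 = 1177.88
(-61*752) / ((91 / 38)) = -1743136/91 = -19155.34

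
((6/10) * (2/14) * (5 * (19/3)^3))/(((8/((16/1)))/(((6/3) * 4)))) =109744/63 = 1741.97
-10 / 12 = -5/6 = -0.83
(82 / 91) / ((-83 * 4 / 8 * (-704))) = 41/1329328 = 0.00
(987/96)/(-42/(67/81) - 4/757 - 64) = -0.09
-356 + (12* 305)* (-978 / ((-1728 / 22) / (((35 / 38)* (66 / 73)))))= 37593.36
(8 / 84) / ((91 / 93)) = 62/637 = 0.10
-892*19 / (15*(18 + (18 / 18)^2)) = -892/15 = -59.47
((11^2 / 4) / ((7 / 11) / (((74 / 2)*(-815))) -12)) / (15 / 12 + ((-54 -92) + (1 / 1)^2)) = 8027261/457753705 = 0.02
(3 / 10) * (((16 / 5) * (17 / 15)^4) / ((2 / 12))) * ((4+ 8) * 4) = 21381376/46875 = 456.14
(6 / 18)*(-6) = -2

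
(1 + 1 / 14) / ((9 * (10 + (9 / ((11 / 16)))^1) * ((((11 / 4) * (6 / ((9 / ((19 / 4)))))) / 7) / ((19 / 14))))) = 5/889 = 0.01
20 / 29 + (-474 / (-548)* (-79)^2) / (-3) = -14292651/7946 = -1798.72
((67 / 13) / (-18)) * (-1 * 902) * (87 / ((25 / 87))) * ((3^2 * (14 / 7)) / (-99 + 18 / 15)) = -152474982/10595 = -14391.22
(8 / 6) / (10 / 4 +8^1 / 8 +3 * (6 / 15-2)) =-40/39 = -1.03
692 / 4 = 173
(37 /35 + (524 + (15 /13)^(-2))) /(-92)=-207037/36225 = -5.72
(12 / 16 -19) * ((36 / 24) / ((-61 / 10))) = 1095/244 = 4.49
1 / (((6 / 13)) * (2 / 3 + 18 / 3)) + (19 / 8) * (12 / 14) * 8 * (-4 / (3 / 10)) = -60709/280 = -216.82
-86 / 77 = -1.12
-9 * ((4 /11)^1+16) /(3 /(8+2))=-5400/11 = -490.91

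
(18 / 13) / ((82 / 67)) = 603/533 = 1.13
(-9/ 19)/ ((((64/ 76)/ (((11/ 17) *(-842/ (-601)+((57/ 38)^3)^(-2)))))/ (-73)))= 261891223/6620616 = 39.56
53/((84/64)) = 848/21 = 40.38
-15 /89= -0.17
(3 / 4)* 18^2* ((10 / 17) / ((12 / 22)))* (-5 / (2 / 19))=-423225/34 = -12447.79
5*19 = 95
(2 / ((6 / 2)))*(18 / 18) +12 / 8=13/6 = 2.17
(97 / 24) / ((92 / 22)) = 1067/1104 = 0.97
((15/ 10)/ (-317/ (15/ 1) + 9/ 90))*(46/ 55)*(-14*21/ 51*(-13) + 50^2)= -18122436/117997 = -153.58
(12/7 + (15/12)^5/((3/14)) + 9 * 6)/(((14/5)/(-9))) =-11282475/50176 = -224.86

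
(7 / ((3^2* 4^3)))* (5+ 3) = 7/72 = 0.10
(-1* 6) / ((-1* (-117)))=-2/39 = -0.05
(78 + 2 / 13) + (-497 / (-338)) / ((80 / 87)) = 2156519/27040 = 79.75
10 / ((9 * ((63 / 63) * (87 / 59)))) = 590/783 = 0.75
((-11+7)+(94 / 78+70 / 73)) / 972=-5227/2767284 = 0.00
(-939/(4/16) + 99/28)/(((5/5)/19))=-71296.82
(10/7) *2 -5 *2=-50/7 = -7.14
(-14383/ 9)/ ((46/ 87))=-417107/138 = -3022.51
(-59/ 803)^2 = 0.01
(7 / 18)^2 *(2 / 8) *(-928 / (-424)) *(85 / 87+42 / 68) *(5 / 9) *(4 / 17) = 21805/1264086 = 0.02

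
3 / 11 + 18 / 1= 201/11 = 18.27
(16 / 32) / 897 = 1/1794 = 0.00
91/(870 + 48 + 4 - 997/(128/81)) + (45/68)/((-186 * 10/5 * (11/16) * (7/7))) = 66964571/215990423 = 0.31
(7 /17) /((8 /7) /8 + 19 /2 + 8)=98/4199 = 0.02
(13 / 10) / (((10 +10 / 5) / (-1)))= -13/120 = -0.11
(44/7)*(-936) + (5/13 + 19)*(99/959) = -73323756/12467 = -5881.43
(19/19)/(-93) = -1/93 = -0.01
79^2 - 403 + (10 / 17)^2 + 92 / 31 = 52332330/8959 = 5841.31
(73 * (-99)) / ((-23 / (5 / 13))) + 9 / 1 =38826/299 = 129.85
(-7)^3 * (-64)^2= -1404928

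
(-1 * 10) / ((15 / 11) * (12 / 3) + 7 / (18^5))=-207852480/113374157 = -1.83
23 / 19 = 1.21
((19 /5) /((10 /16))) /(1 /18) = 2736/25 = 109.44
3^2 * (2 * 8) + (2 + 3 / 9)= 439/3 = 146.33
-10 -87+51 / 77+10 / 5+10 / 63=-65266/693 = -94.18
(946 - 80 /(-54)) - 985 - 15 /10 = -2107/54 = -39.02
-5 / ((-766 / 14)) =0.09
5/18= 0.28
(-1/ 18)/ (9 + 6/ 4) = -1/189 = -0.01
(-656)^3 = -282300416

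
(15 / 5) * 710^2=1512300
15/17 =0.88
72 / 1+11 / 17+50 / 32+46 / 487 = 9842607/132464 = 74.30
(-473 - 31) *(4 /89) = -2016/89 = -22.65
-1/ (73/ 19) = -19/73 = -0.26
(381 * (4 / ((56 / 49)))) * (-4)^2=21336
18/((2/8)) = 72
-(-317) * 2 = 634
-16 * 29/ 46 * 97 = -22504/23 = -978.43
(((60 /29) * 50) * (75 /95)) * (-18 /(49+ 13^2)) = -405000/60059 = -6.74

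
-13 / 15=-0.87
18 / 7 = 2.57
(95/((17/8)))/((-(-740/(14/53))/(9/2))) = 2394/33337 = 0.07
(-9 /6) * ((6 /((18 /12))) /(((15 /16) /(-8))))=256/5 = 51.20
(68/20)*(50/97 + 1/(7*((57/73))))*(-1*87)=-13326283/64505 = -206.59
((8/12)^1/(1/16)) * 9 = 96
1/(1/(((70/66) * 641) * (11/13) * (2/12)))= 22435/234 = 95.88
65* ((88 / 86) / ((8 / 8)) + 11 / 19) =85085/817 = 104.14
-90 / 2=-45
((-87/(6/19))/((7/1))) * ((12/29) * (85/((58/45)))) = -218025/203 = -1074.01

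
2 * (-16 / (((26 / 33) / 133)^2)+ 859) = -153816226/169 = -910155.18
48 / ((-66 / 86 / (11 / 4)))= -172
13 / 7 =1.86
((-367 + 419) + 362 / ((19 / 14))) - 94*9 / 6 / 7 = 39713/133 = 298.59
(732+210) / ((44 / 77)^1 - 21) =-6594/143 = -46.11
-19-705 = -724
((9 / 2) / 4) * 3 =27/8 = 3.38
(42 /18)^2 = 49/9 = 5.44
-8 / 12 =-2/3 = -0.67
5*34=170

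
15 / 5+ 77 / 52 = 233/52 = 4.48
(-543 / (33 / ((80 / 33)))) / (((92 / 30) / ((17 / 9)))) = -24.57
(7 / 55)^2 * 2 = 98/3025 = 0.03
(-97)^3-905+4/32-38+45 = -7308567/8 = -913570.88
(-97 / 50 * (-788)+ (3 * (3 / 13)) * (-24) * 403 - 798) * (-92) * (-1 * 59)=-809488496/25 = -32379539.84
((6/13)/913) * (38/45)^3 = 109744/360520875 = 0.00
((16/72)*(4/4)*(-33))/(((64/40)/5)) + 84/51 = -4339/204 = -21.27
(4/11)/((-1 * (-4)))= 1/11 = 0.09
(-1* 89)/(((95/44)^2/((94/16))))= -1012286/9025 = -112.16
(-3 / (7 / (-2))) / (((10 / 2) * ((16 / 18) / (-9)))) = -243/140 = -1.74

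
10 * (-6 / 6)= -10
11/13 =0.85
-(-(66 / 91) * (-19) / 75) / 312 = -209/354900 = 0.00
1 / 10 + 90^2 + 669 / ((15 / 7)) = 8412.30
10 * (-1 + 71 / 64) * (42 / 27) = 1.70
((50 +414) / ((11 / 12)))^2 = 31002624/121 = 256220.03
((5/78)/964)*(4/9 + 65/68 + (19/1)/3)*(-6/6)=-23665/46017504 = 0.00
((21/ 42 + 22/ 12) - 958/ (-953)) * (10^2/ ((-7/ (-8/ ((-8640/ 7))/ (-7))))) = 47725/1080702 = 0.04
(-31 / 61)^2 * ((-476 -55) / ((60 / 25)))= -850485/14884 = -57.14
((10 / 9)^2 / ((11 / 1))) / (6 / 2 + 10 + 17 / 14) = 1400/177309 = 0.01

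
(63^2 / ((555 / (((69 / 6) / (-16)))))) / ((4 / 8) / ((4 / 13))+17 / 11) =-37191/22940 = -1.62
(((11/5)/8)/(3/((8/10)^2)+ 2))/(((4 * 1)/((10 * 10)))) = 110/107 = 1.03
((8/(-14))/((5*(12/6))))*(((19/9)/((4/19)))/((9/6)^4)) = -2888/25515 = -0.11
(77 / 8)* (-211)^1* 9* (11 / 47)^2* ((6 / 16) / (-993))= 17692983/46795456 = 0.38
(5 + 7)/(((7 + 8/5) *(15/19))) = 76/43 = 1.77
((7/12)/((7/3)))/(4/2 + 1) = 1/12 = 0.08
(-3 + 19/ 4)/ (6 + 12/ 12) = 1/4 = 0.25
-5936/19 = -312.42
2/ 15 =0.13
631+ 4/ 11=6945/11 = 631.36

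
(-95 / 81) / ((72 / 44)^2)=-11495/26244 = -0.44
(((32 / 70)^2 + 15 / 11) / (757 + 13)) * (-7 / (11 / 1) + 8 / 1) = 1716471/114133250 = 0.02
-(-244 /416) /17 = 0.03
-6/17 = -0.35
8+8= 16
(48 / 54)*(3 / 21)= 0.13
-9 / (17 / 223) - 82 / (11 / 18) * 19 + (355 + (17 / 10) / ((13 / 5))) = -11240261/4862 = -2311.86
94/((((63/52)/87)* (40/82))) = 1452958/105 = 13837.70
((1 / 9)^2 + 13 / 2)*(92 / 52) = 24265/2106 = 11.52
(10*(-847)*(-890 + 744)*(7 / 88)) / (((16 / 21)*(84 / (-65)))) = -12787775/128 = -99904.49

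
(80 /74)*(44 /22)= 80/37 = 2.16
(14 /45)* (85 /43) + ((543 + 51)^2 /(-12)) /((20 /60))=-34136645/387 = -88208.39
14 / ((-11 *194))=-7/1067 = -0.01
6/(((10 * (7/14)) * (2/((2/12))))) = 1/10 = 0.10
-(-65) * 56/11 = 3640/11 = 330.91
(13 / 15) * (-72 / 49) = -312/245 = -1.27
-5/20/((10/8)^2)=-4/25 = -0.16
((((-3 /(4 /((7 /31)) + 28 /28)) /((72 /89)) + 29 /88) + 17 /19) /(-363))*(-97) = 8175451/29815731 = 0.27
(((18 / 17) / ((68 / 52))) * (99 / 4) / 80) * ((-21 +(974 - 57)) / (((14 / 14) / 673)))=218270052/1445 = 151051.94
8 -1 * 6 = 2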